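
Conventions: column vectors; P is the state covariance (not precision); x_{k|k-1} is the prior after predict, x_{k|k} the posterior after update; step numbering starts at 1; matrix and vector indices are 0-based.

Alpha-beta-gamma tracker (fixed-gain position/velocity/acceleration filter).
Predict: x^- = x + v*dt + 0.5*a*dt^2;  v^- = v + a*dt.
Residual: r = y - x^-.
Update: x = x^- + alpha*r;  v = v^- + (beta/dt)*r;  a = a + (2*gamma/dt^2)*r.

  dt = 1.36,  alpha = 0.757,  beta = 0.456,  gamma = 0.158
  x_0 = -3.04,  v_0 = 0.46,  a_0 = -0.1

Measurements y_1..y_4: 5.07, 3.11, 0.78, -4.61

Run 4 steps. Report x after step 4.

step 1: x_pred=-2.5069  r=7.5769  x^+=3.2288  v^+=2.8645  a^+=1.1945
step 2: x_pred=8.2292  r=-5.1192  x^+=4.3540  v^+=2.7726  a^+=0.3199
step 3: x_pred=8.4205  r=-7.6405  x^+=2.6366  v^+=0.6458  a^+=-0.9855
step 4: x_pred=2.6036  r=-7.2136  x^+=-2.8571  v^+=-3.1131  a^+=-2.2179

x_post = -2.8571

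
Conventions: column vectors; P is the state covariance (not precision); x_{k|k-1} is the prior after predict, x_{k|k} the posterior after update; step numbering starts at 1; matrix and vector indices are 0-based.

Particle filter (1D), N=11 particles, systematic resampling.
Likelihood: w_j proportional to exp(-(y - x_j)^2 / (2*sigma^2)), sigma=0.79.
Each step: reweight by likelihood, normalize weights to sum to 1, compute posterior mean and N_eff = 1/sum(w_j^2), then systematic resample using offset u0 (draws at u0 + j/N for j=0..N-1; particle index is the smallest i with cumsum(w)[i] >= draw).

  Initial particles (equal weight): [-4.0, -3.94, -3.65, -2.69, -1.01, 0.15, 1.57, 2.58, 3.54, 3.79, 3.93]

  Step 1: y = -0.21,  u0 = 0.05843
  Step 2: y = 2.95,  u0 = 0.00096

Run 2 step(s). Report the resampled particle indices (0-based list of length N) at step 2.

step 1: w=[0.0000, 0.0000, 0.0000, 0.0046, 0.3770, 0.5674, 0.0497, 0.0012, 0.0000, 0.0000, 0.0000]  mean=-0.2269  Neff=2.1433  idx=[4, 4, 4, 4, 5, 5, 5, 5, 5, 5, 6]
step 2: w=[0.0000, 0.0000, 0.0000, 0.0000, 0.0082, 0.0082, 0.0082, 0.0082, 0.0082, 0.0082, 0.9508]  mean=1.5001  Neff=1.1056  idx=[4, 10, 10, 10, 10, 10, 10, 10, 10, 10, 10]

resampled_idx = [4, 10, 10, 10, 10, 10, 10, 10, 10, 10, 10]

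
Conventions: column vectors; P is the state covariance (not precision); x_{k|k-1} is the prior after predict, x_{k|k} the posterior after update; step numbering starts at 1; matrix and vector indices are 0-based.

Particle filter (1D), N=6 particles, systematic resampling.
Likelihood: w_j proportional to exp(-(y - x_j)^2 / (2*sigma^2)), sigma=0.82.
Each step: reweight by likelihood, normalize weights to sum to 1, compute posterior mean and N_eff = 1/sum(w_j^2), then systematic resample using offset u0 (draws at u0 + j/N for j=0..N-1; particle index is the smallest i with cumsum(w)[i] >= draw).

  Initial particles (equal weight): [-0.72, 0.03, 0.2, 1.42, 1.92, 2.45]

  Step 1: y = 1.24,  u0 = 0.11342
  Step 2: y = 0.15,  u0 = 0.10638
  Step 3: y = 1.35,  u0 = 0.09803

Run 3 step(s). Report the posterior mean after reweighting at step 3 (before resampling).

post_mean = 0.9110

step 1: w=[0.0201, 0.1176, 0.1563, 0.3409, 0.2476, 0.1176]  mean=1.2679  Neff=4.3477  idx=[1, 2, 3, 3, 4, 5]
step 2: w=[0.3655, 0.3687, 0.1113, 0.1113, 0.0360, 0.0072]  mean=0.4876  Neff=3.3826  idx=[0, 0, 1, 1, 2, 3]
step 3: w=[0.0832, 0.0832, 0.1137, 0.1137, 0.3030, 0.3030]  mean=0.9110  Neff=4.4770  idx=[1, 2, 4, 4, 5, 5]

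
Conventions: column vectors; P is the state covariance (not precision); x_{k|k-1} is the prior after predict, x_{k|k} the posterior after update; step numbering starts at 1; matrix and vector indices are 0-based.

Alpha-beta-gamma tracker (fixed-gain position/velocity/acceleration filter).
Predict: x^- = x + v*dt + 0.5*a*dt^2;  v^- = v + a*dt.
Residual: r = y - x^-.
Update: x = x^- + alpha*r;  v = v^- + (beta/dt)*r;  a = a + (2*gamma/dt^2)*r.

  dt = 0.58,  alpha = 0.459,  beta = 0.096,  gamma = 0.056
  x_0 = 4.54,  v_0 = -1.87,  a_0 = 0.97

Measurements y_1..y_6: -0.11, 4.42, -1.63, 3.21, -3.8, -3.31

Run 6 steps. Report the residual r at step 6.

resid = -1.3101

step 1: x_pred=3.6186  r=-3.7286  x^+=1.9071  v^+=-1.9245  a^+=-0.2714
step 2: x_pred=0.7453  r=3.6747  x^+=2.4320  v^+=-1.4737  a^+=0.9521
step 3: x_pred=1.7374  r=-3.3674  x^+=0.1917  v^+=-1.4789  a^+=-0.1690
step 4: x_pred=-0.6944  r=3.9044  x^+=1.0977  v^+=-0.9306  a^+=1.1309
step 5: x_pred=0.7481  r=-4.5481  x^+=-1.3395  v^+=-1.0275  a^+=-0.3834
step 6: x_pred=-1.9999  r=-1.3101  x^+=-2.6012  v^+=-1.4667  a^+=-0.8195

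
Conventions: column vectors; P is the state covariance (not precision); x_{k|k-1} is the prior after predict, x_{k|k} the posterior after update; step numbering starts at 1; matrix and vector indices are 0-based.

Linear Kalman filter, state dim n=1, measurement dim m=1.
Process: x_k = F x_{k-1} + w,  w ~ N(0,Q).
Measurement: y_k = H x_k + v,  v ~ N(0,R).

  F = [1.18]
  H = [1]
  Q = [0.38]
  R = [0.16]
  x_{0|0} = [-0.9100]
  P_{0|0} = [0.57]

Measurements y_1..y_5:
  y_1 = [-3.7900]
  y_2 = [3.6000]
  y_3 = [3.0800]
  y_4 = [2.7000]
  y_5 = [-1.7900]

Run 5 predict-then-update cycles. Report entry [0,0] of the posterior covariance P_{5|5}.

P_post[0,0] = 0.1241

step 1: x^-=[-1.0738]  P^-=[1.1737]  S=[1.3337]  K=[0.8800]  nu=[-2.7162]  x^+=[-3.4641]  P^+=[0.1408]
step 2: x^-=[-4.0877]  P^-=[0.5761]  S=[0.7361]  K=[0.7826]  nu=[7.6877]  x^+=[1.9289]  P^+=[0.1252]
step 3: x^-=[2.2761]  P^-=[0.5544]  S=[0.7144]  K=[0.7760]  nu=[0.8039]  x^+=[2.8999]  P^+=[0.1242]
step 4: x^-=[3.4219]  P^-=[0.5529]  S=[0.7129]  K=[0.7756]  nu=[-0.7219]  x^+=[2.8620]  P^+=[0.1241]
step 5: x^-=[3.3772]  P^-=[0.5528]  S=[0.7128]  K=[0.7755]  nu=[-5.1672]  x^+=[-0.6301]  P^+=[0.1241]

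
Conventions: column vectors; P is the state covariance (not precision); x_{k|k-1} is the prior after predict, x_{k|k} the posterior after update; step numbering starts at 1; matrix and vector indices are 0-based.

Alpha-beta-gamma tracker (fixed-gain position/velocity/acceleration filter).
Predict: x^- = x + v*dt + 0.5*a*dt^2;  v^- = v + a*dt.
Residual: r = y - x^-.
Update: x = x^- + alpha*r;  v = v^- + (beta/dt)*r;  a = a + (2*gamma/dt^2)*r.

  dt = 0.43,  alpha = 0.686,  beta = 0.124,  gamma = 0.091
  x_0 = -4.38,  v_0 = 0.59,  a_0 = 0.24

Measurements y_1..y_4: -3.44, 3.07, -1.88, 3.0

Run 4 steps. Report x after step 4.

step 1: x_pred=-4.1041  r=0.6641  x^+=-3.6485  v^+=0.8847  a^+=0.8937
step 2: x_pred=-3.1855  r=6.2555  x^+=1.1058  v^+=3.0729  a^+=7.0511
step 3: x_pred=3.0790  r=-4.9590  x^+=-0.3229  v^+=4.6748  a^+=2.1698
step 4: x_pred=1.8879  r=1.1121  x^+=2.6508  v^+=5.9286  a^+=3.2645

x_post = 2.6508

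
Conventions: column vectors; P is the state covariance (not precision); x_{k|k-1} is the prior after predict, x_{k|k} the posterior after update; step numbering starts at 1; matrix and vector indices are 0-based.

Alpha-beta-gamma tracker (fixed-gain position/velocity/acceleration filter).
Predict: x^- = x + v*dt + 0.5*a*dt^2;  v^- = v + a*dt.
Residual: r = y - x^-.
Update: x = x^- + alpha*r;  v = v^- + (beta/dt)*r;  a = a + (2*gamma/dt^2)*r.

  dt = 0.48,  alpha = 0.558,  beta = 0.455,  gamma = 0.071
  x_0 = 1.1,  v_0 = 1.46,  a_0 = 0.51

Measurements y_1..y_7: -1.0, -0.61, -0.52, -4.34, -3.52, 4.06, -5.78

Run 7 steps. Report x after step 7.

x_post = -1.9571

step 1: x_pred=1.8596  r=-2.8596  x^+=0.2639  v^+=-1.0058  a^+=-1.2524
step 2: x_pred=-0.3631  r=-0.2469  x^+=-0.5009  v^+=-1.8410  a^+=-1.4045
step 3: x_pred=-1.5464  r=1.0264  x^+=-0.9736  v^+=-1.5422  a^+=-0.7720
step 4: x_pred=-1.8029  r=-2.5371  x^+=-3.2186  v^+=-4.3178  a^+=-2.3357
step 5: x_pred=-5.5602  r=2.0402  x^+=-4.4218  v^+=-3.5050  a^+=-1.0783
step 6: x_pred=-6.2284  r=10.2884  x^+=-0.4875  v^+=5.7300  a^+=5.2627
step 7: x_pred=2.8692  r=-8.6492  x^+=-1.9571  v^+=0.0573  a^+=-0.0680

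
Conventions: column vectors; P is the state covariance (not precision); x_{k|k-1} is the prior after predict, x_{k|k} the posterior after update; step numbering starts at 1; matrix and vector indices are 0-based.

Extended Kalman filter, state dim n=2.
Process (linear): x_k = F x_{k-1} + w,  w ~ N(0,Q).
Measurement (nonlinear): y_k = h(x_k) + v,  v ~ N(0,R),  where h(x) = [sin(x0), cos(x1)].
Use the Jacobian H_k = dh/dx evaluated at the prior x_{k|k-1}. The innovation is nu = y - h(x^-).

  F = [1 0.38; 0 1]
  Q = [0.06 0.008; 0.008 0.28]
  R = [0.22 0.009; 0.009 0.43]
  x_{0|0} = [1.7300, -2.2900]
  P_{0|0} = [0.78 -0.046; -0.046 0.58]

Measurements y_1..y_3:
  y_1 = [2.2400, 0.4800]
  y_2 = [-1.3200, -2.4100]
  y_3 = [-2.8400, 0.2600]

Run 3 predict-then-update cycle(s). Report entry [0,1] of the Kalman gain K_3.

K[0,1] = 0.1134

step 1: x^-=[0.8598, -2.2900]  P^-=[0.8888 0.1824; 0.1824 0.8600]  H_jac=[0.6526 0.0000; 0.0000 0.7523]  S=[0.5985 0.0986; 0.0986 0.9168]  K=[0.9615 0.0463; 0.0842 0.6967]  nu=[1.4823, 1.1388]  x^+=[2.3377, -1.3719]  P^+=[0.3248 0.0380; 0.0380 0.3992]
step 2: x^-=[1.8164, -1.3719]  P^-=[0.4713 0.1977; 0.1977 0.6792]  H_jac=[-0.2432 0.0000; 0.0000 0.9803]  S=[0.2479 -0.0381; -0.0381 1.0827]  K=[-0.4372 0.1636; -0.0999 0.6115]  nu=[-2.2900, -2.6076]  x^+=[2.3910, -2.7375]  P^+=[0.3895 0.0677; 0.0677 0.2673]
step 3: x^-=[1.3507, -2.7375]  P^-=[0.5396 0.1773; 0.1773 0.5473]  H_jac=[0.2183 0.0000; 0.0000 0.3931]  S=[0.2457 0.0242; 0.0242 0.5146]  K=[0.4682 0.1134; 0.1169 0.4126]  nu=[-3.8159, 1.1795]  x^+=[-0.3021, -2.6968]  P^+=[0.4765 0.1348; 0.1348 0.4540]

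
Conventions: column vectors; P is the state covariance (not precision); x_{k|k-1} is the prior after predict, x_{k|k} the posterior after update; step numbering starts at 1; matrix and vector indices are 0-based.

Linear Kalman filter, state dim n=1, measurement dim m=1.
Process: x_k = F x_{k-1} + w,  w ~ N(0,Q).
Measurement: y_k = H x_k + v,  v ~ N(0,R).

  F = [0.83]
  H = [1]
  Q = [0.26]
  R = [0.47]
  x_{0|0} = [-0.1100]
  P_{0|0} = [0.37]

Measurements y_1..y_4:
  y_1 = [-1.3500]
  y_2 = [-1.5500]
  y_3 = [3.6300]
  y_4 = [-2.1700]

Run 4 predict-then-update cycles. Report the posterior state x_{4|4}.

x_post = [-0.4684]

step 1: x^-=[-0.0913]  P^-=[0.5149]  S=[0.9849]  K=[0.5228]  nu=[-1.2587]  x^+=[-0.7493]  P^+=[0.2457]
step 2: x^-=[-0.6219]  P^-=[0.4293]  S=[0.8993]  K=[0.4774]  nu=[-0.9281]  x^+=[-1.0650]  P^+=[0.2244]
step 3: x^-=[-0.8839]  P^-=[0.4146]  S=[0.8846]  K=[0.4687]  nu=[4.5139]  x^+=[1.2316]  P^+=[0.2203]
step 4: x^-=[1.0222]  P^-=[0.4117]  S=[0.8817]  K=[0.4670]  nu=[-3.1922]  x^+=[-0.4684]  P^+=[0.2195]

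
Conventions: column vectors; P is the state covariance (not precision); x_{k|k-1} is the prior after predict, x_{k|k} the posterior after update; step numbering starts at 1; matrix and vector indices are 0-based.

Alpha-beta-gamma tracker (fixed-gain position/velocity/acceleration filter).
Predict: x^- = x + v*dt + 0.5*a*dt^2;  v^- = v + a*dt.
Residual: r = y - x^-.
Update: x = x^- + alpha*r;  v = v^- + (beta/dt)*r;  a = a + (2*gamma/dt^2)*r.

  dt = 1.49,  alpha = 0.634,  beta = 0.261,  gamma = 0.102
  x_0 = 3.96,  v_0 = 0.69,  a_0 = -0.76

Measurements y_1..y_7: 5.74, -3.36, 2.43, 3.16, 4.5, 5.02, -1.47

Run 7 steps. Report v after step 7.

step 1: x_pred=4.1445  r=1.5955  x^+=5.1560  v^+=-0.1629  a^+=-0.6134
step 2: x_pred=4.2324  r=-7.5924  x^+=-0.5812  v^+=-2.4068  a^+=-1.3110
step 3: x_pred=-5.6226  r=8.0526  x^+=-0.5173  v^+=-2.9497  a^+=-0.5711
step 4: x_pred=-5.5463  r=8.7063  x^+=-0.0265  v^+=-2.2756  a^+=0.2289
step 5: x_pred=-3.1630  r=7.6630  x^+=1.6953  v^+=-0.5922  a^+=0.9330
step 6: x_pred=1.8487  r=3.1713  x^+=3.8593  v^+=1.3535  a^+=1.2244
step 7: x_pred=7.2353  r=-8.7053  x^+=1.7161  v^+=1.6531  a^+=0.4245

v_post = 1.6531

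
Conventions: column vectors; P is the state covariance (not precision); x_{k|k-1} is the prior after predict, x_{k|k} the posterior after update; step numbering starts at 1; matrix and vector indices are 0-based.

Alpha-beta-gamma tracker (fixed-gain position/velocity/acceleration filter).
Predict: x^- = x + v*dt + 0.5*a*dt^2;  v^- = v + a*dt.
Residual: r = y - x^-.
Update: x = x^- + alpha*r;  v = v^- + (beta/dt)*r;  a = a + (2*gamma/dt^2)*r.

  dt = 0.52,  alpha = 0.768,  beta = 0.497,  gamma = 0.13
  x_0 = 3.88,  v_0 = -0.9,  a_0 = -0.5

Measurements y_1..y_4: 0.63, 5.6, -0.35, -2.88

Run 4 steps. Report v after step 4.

step 1: x_pred=3.3444  r=-2.7144  x^+=1.2597  v^+=-3.7543  a^+=-3.1100
step 2: x_pred=-1.1130  r=6.7130  x^+=4.0426  v^+=1.0445  a^+=3.3448
step 3: x_pred=5.0380  r=-5.3880  x^+=0.9000  v^+=-2.3658  a^+=-1.8359
step 4: x_pred=-0.5784  r=-2.3016  x^+=-2.3460  v^+=-5.5203  a^+=-4.0490

v_post = -5.5203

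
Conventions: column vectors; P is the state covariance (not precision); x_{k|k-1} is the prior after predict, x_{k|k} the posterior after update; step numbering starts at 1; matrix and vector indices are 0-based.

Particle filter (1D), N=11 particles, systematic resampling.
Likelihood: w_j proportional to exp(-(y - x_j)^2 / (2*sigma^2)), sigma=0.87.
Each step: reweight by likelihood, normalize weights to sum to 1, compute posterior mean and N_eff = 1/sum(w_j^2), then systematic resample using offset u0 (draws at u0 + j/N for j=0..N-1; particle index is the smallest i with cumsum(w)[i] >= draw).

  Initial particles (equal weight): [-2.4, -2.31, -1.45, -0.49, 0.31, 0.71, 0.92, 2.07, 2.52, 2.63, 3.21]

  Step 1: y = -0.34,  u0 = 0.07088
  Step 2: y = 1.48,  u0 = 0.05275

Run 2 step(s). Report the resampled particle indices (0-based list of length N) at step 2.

step 1: w=[0.0190, 0.0242, 0.1391, 0.3094, 0.2375, 0.1516, 0.1100, 0.0068, 0.0014, 0.0009, 0.0001]  mean=-0.1522  Neff=4.8181  idx=[2, 2, 3, 3, 3, 4, 4, 4, 5, 6, 6]
step 2: w=[0.0009, 0.0009, 0.0205, 0.0205, 0.0205, 0.1078, 0.1078, 0.1078, 0.1800, 0.2165, 0.2165]  mean=0.5937  Neff=6.1600  idx=[4, 5, 6, 7, 8, 8, 9, 9, 9, 10, 10]

resampled_idx = [4, 5, 6, 7, 8, 8, 9, 9, 9, 10, 10]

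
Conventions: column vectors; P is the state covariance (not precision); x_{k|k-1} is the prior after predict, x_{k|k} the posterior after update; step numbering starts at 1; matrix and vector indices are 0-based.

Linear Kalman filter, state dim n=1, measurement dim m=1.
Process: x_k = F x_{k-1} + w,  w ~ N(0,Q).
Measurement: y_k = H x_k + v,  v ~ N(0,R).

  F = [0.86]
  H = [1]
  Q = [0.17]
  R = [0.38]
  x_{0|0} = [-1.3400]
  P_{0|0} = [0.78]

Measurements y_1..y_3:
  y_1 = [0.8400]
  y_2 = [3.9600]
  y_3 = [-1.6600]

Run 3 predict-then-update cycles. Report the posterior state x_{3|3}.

x_post = [0.2079]

step 1: x^-=[-1.1524]  P^-=[0.7469]  S=[1.1269]  K=[0.6628]  nu=[1.9924]  x^+=[0.1681]  P^+=[0.2519]
step 2: x^-=[0.1446]  P^-=[0.3563]  S=[0.7363]  K=[0.4839]  nu=[3.8154]  x^+=[1.9908]  P^+=[0.1839]
step 3: x^-=[1.7121]  P^-=[0.3060]  S=[0.6860]  K=[0.4461]  nu=[-3.3721]  x^+=[0.2079]  P^+=[0.1695]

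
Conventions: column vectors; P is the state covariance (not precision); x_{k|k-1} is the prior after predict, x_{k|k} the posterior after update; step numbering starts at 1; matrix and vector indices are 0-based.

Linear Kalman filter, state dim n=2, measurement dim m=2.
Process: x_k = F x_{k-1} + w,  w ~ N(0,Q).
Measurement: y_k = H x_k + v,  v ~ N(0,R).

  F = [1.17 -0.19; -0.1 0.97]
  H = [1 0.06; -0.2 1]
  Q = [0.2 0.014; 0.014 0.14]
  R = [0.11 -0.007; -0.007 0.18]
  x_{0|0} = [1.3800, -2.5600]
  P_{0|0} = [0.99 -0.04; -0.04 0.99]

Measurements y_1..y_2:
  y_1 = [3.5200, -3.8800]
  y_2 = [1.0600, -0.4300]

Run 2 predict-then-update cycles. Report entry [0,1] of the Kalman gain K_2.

step 1: x^-=[2.1010, -2.6212]  P^-=[1.6087 -0.3304; -0.3304 1.0892]  S=[1.6830 -0.5899; -0.5899 1.4657]  K=[0.9176 -0.0757; 0.1382 0.8438]  nu=[1.5763, -0.8386]  x^+=[3.6108, -3.1109]  P^+=[0.1014 0.0002; 0.0002 0.1510]
step 2: x^-=[4.8157, -3.3787]  P^-=[0.3442 -0.0254; -0.0254 0.2830]  S=[0.4522 -0.0840; -0.0840 0.4869]  K=[0.7458 -0.0650; 0.0942 0.6079]  nu=[-3.5530, 3.9118]  x^+=[1.9118, -1.3355]  P^+=[0.0825 -0.0004; -0.0004 0.1087]

K[0,1] = -0.0650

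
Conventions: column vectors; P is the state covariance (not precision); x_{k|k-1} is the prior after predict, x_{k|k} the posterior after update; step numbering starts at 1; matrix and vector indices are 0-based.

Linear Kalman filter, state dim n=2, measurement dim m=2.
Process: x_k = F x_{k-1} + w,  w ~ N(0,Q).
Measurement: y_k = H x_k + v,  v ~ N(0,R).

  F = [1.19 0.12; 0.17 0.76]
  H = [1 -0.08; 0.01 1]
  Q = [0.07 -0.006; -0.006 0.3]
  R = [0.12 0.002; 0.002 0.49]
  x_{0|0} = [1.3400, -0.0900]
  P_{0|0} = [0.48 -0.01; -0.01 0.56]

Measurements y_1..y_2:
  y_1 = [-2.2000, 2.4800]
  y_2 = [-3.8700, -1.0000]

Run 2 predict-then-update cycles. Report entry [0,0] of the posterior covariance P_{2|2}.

P_post[0,0] = 0.0804

step 1: x^-=[1.5838, 0.1594]  P^-=[0.7549 0.1329; 0.1329 0.6347]  S=[0.8577 0.0916; 0.0916 1.1275]  K=[0.8619 0.0546; 0.0358 0.5612]  nu=[-3.7710, 2.3048]  x^+=[-1.5408, 1.3178]  P^+=[0.1057 0.0274; 0.0274 0.2748]
step 2: x^-=[-1.6754, 0.7396]  P^-=[0.2315 0.0658; 0.0658 0.4689]  S=[0.3440 0.0326; 0.0326 0.9602]  K=[0.6531 0.0488; 0.0361 0.4878]  nu=[-2.1354, -1.7228]  x^+=[-3.1541, -0.1778]  P^+=[0.0804 0.0244; 0.0244 0.2388]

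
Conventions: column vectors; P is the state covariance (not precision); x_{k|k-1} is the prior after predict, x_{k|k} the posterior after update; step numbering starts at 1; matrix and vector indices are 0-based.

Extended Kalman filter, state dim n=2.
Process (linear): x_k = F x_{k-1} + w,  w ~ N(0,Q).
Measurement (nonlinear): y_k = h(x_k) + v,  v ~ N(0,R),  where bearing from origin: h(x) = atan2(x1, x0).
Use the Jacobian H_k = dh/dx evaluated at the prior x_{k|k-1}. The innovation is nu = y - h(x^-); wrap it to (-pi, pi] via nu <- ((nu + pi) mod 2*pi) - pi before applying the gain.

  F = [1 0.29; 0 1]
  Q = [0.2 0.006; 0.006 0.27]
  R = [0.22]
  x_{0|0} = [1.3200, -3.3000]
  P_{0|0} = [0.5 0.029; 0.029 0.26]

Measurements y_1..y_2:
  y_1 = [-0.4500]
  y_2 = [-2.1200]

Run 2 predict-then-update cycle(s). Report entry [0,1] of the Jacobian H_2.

H_jac[0,1] = 0.0249

step 1: x^-=[0.3630, -3.3000]  P^-=[0.7387 0.1104; 0.1104 0.5300]  H_jac=[0.2994 0.0329]  S=[0.2890]  K=[0.7779; 0.1748]  nu=[1.0112]  x^+=[1.1497, -3.1232]  P^+=[0.5638 0.0711; 0.0711 0.5212]
step 2: x^-=[0.2439, -3.1232]  P^-=[0.8489 0.2282; 0.2282 0.7912]  H_jac=[0.3182 0.0249]  S=[0.3101]  K=[0.8895; 0.2977]  nu=[-0.6272]  x^+=[-0.3139, -3.3099]  P^+=[0.6035 0.1461; 0.1461 0.7637]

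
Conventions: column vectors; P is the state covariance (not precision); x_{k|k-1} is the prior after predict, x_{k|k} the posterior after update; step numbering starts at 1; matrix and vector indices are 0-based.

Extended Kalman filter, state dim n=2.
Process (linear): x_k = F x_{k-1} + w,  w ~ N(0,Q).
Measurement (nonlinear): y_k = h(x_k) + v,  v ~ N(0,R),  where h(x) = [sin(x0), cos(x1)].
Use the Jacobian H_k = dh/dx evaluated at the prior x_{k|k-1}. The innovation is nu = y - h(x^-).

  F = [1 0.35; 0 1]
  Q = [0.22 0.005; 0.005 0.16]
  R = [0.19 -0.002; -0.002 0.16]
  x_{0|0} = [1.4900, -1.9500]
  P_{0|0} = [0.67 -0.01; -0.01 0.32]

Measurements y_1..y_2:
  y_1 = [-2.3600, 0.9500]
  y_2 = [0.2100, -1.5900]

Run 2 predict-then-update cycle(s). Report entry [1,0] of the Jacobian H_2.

step 1: x^-=[0.8075, -1.9500]  P^-=[0.9222 0.1070; 0.1070 0.4800]  H_jac=[0.6913 0.0000; 0.0000 0.9290]  S=[0.6307 0.0667; 0.0667 0.5742]  K=[1.0048 0.0564; 0.0356 0.7724]  nu=[-3.0826, 1.3202]  x^+=[-2.2155, -1.0400]  P^+=[0.2760 0.0075; 0.0075 0.1330]
step 2: x^-=[-2.5795, -1.0400]  P^-=[0.5176 0.0591; 0.0591 0.2930]  H_jac=[-0.8461 0.0000; 0.0000 0.8624]  S=[0.5606 -0.0451; -0.0451 0.3779]  K=[-0.7779 0.0420; -0.0357 0.6643]  nu=[0.7430, -2.0962]  x^+=[-3.2454, -2.4591]  P^+=[0.1748 0.0096; 0.0096 0.1233]

H_jac[1,0] = 0.0000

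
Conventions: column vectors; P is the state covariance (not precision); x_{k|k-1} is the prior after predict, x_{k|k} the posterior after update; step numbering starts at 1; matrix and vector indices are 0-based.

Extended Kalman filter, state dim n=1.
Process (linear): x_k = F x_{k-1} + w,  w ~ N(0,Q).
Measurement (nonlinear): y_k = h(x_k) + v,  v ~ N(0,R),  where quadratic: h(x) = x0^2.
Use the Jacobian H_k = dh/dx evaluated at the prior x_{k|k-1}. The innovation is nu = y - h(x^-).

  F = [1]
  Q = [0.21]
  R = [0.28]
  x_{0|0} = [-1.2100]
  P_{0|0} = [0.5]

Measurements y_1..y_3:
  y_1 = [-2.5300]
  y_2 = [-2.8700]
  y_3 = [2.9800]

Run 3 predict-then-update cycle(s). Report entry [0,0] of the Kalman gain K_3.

K[0,0] = -0.4369

step 1: x^-=[-1.2100]  P^-=[0.7100]  H_jac=[-2.4200]  S=[4.4380]  K=[-0.3872]  nu=[-3.9941]  x^+=[0.3363]  P^+=[0.0448]
step 2: x^-=[0.3363]  P^-=[0.2548]  H_jac=[0.6727]  S=[0.3953]  K=[0.4336]  nu=[-2.9831]  x^+=[-0.9571]  P^+=[0.1805]
step 3: x^-=[-0.9571]  P^-=[0.3905]  H_jac=[-1.9142]  S=[1.7108]  K=[-0.4369]  nu=[2.0640]  x^+=[-1.8589]  P^+=[0.0639]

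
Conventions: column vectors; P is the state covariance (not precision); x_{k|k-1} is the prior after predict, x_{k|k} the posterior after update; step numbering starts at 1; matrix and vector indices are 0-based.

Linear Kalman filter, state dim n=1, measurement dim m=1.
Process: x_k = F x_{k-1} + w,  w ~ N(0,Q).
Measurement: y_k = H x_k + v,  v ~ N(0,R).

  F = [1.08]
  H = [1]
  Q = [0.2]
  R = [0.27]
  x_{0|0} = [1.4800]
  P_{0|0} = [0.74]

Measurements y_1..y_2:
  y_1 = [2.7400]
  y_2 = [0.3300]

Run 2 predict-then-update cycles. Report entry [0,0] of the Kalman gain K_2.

K[0,0] = 0.6256

step 1: x^-=[1.5984]  P^-=[1.0631]  S=[1.3331]  K=[0.7975]  nu=[1.1416]  x^+=[2.5088]  P^+=[0.2153]
step 2: x^-=[2.7095]  P^-=[0.4511]  S=[0.7211]  K=[0.6256]  nu=[-2.3795]  x^+=[1.2209]  P^+=[0.1689]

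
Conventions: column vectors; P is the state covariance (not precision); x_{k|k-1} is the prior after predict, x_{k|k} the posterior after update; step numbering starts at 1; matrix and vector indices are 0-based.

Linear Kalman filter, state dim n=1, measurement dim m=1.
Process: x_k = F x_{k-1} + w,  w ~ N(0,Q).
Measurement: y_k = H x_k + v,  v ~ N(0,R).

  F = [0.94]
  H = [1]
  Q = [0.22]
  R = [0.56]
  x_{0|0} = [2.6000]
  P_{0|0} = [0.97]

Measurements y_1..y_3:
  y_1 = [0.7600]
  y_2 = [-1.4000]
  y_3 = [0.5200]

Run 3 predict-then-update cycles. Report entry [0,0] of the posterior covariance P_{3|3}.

step 1: x^-=[2.4440]  P^-=[1.0771]  S=[1.6371]  K=[0.6579]  nu=[-1.6840]  x^+=[1.3360]  P^+=[0.3684]
step 2: x^-=[1.2559]  P^-=[0.5456]  S=[1.1056]  K=[0.4935]  nu=[-2.6559]  x^+=[-0.0547]  P^+=[0.2763]
step 3: x^-=[-0.0514]  P^-=[0.4642]  S=[1.0242]  K=[0.4532]  nu=[0.5714]  x^+=[0.2076]  P^+=[0.2538]

P_post[0,0] = 0.2538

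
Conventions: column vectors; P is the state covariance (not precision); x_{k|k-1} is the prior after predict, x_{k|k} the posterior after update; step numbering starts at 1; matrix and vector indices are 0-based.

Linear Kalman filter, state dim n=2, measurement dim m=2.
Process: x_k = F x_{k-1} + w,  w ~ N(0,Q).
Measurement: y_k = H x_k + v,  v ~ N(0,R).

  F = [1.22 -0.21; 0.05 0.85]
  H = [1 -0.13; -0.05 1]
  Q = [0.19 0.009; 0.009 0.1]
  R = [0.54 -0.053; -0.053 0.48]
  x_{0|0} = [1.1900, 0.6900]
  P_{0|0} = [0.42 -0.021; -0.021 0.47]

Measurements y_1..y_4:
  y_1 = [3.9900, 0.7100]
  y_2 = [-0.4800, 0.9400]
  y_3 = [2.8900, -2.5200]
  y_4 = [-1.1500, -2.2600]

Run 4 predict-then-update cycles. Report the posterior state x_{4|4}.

step 1: x^-=[1.3069, 0.6460]  P^-=[0.8466 -0.0708; -0.0708 0.4388]  S=[1.4124 -0.2237; -0.2237 0.9280]  K=[0.6099 0.0251; -0.0156 0.4729]  nu=[2.7671, 0.1293]  x^+=[2.9977, 0.6639]  P^+=[0.3275 -0.0039; -0.0039 0.2276]
step 2: x^-=[3.5178, 0.7142]  P^-=[0.6895 -0.0157; -0.0157 0.2649]  S=[1.2381 -0.1377; -0.1377 0.7482]  K=[0.5626 0.0365; -0.0010 0.3550]  nu=[-3.9050, 0.4017]  x^+=[1.3354, 0.8607]  P^+=[0.3023 0.0028; 0.0028 0.1706]
step 3: x^-=[1.4485, 0.7984]  P^-=[0.6459 -0.0001; -0.0001 0.2242]  S=[1.1898 -0.1146; -0.1146 0.7059]  K=[0.5471 0.0429; 0.0061 0.3187]  nu=[1.5453, -3.2459]  x^+=[2.1547, -0.2266]  P^+=[0.2940 0.0063; 0.0063 0.1530]
step 4: x^-=[2.6763, -0.0849]  P^-=[0.6311 0.0061; 0.0061 0.2118]  S=[1.1731 -0.1060; -0.1060 0.6927]  K=[0.5414 0.0460; 0.0094 0.3067]  nu=[-3.8374, -2.0413]  x^+=[0.5046, -0.7471]  P^+=[0.2910 0.0080; 0.0080 0.1471]

x_post = [0.5046, -0.7471]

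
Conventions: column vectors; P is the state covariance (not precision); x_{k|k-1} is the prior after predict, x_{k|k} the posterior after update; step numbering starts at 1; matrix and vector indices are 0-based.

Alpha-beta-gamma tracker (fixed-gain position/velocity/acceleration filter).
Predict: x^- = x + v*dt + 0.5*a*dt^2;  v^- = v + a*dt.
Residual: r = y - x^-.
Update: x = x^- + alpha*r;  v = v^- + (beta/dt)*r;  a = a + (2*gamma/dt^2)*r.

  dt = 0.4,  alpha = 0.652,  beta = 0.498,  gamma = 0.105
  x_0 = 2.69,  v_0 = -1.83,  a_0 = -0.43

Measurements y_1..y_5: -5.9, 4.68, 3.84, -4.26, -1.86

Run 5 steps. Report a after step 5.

a_post = -3.7406

step 1: x_pred=1.9236  r=-7.8236  x^+=-3.1774  v^+=-11.7424  a^+=-10.6985
step 2: x_pred=-8.7302  r=13.4102  x^+=0.0132  v^+=0.6739  a^+=6.9024
step 3: x_pred=0.8350  r=3.0050  x^+=2.7943  v^+=7.1761  a^+=10.8465
step 4: x_pred=6.5324  r=-10.7924  x^+=-0.5042  v^+=-1.9219  a^+=-3.3186
step 5: x_pred=-1.5385  r=-0.3215  x^+=-1.7481  v^+=-3.6496  a^+=-3.7406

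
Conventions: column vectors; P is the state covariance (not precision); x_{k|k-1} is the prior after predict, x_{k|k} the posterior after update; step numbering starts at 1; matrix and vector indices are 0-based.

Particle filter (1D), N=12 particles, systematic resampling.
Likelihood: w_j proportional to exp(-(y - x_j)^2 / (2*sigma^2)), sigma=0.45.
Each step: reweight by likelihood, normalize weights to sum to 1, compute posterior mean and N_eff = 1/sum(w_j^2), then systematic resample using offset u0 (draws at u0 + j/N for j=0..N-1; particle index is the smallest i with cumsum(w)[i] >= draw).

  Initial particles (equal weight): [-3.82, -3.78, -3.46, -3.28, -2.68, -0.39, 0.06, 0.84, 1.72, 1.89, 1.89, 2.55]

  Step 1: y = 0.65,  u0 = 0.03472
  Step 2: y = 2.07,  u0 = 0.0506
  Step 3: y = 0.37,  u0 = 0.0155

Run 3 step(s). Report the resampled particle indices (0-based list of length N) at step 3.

resampled_idx = [0, 0, 0, 0, 0, 0, 1, 1, 1, 1, 1, 4]

step 1: w=[0.0000, 0.0000, 0.0000, 0.0000, 0.0000, 0.0458, 0.2801, 0.6052, 0.0392, 0.0149, 0.0149, 0.0001]  mean=0.6310  Neff=2.2284  idx=[5, 6, 6, 6, 7, 7, 7, 7, 7, 7, 7, 8]
step 2: w=[0.0000, 0.0001, 0.0001, 0.0001, 0.0263, 0.0263, 0.0263, 0.0263, 0.0263, 0.0263, 0.0263, 0.8155]  mean=1.5575  Neff=1.4927  idx=[5, 9, 11, 11, 11, 11, 11, 11, 11, 11, 11, 11]
step 3: w=[0.4563, 0.4563, 0.0087, 0.0087, 0.0087, 0.0087, 0.0087, 0.0087, 0.0087, 0.0087, 0.0087, 0.0087]  mean=0.9170  Neff=2.3973  idx=[0, 0, 0, 0, 0, 0, 1, 1, 1, 1, 1, 4]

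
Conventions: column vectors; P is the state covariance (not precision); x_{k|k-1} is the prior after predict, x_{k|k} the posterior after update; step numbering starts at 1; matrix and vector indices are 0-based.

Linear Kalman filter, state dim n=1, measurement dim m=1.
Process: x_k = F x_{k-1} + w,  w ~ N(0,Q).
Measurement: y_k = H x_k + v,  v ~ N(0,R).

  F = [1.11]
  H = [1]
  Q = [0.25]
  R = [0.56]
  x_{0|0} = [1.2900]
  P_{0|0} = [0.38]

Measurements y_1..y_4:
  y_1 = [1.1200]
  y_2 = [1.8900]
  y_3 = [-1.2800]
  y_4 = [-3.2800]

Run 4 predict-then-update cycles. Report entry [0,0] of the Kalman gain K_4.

step 1: x^-=[1.4319]  P^-=[0.7182]  S=[1.2782]  K=[0.5619]  nu=[-0.3119]  x^+=[1.2566]  P^+=[0.3147]
step 2: x^-=[1.3949]  P^-=[0.6377]  S=[1.1977]  K=[0.5324]  nu=[0.4951]  x^+=[1.6585]  P^+=[0.2982]
step 3: x^-=[1.8409]  P^-=[0.6174]  S=[1.1774]  K=[0.5244]  nu=[-3.1209]  x^+=[0.2044]  P^+=[0.2936]
step 4: x^-=[0.2269]  P^-=[0.6118]  S=[1.1718]  K=[0.5221]  nu=[-3.5069]  x^+=[-1.6040]  P^+=[0.2924]

K[0,0] = 0.5221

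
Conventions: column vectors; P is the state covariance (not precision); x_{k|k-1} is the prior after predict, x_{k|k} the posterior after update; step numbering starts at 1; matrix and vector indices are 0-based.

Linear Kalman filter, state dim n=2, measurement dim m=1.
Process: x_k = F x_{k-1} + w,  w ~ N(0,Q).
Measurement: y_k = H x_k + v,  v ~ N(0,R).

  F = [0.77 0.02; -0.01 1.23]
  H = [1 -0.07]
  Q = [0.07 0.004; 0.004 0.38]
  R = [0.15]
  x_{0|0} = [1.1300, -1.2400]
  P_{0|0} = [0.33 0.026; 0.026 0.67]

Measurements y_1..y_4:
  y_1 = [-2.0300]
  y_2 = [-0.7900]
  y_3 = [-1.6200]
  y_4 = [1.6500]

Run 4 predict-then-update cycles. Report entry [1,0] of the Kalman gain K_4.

step 1: x^-=[0.8453, -1.5365]  P^-=[0.2667 0.0426; 0.0426 1.3930]  S=[0.4176]  K=[0.6316; -0.1316]  nu=[-2.9829]  x^+=[-1.0386, -1.1440]  P^+=[0.1001 0.0773; 0.0773 1.3858]
step 2: x^-=[-0.8226, -1.3967]  P^-=[0.1323 0.1105; 0.1105 2.4747]  S=[0.2790]  K=[0.4466; -0.2249]  nu=[-0.0651]  x^+=[-0.8517, -1.3821]  P^+=[0.0767 0.1385; 0.1385 2.4606]
step 3: x^-=[-0.6835, -1.6914]  P^-=[0.1207 0.1951; 0.1951 4.0992]  S=[0.2635]  K=[0.4063; -0.3486]  nu=[-1.0549]  x^+=[-1.1121, -1.3236]  P^+=[0.0772 0.2324; 0.2324 4.0672]
step 4: x^-=[-0.8828, -1.6170]  P^-=[0.1246 0.3235; 0.3235 6.5275]  S=[0.2613]  K=[0.3901; -0.5106]  nu=[2.4196]  x^+=[0.0611, -2.8524]  P^+=[0.0848 0.3756; 0.3756 6.4594]

K[1,0] = -0.5106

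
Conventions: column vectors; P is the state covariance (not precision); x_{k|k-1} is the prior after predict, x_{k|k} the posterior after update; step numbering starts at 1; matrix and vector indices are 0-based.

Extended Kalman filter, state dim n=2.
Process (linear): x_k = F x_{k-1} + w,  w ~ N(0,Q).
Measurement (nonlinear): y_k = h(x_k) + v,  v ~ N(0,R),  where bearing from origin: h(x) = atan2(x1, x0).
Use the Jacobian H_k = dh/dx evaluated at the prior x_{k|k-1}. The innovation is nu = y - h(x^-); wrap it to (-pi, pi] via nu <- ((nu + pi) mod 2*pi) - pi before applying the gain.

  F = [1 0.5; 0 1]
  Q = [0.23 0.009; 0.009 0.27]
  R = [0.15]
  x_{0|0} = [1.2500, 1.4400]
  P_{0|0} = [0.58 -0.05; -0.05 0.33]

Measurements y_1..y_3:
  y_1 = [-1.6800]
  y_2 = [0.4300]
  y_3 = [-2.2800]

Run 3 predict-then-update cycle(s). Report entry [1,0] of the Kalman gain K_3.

K[1,0] = 0.9563

step 1: x^-=[1.9700, 1.4400]  P^-=[0.8425 0.1240; 0.1240 0.6000]  H_jac=[-0.2418 0.3308]  S=[0.2451]  K=[-0.6639; 0.6875]  nu=[-2.3112]  x^+=[3.5044, -0.1490]  P^+=[0.7345 0.2359; 0.2359 0.4841]
step 2: x^-=[3.4299, -0.1490]  P^-=[1.3214 0.4869; 0.4869 0.7541]  H_jac=[0.0126 0.2910]  S=[0.2177]  K=[0.7278; 1.0366]  nu=[0.4734]  x^+=[3.7744, 0.3417]  P^+=[1.2061 0.3227; 0.3227 0.5203]
step 3: x^-=[3.9453, 0.3417]  P^-=[1.8889 0.5919; 0.5919 0.7903]  H_jac=[-0.0218 0.2516]  S=[0.1944]  K=[0.5542; 0.9563]  nu=[-2.3664]  x^+=[2.6339, -1.9212]  P^+=[1.8292 0.4888; 0.4888 0.6125]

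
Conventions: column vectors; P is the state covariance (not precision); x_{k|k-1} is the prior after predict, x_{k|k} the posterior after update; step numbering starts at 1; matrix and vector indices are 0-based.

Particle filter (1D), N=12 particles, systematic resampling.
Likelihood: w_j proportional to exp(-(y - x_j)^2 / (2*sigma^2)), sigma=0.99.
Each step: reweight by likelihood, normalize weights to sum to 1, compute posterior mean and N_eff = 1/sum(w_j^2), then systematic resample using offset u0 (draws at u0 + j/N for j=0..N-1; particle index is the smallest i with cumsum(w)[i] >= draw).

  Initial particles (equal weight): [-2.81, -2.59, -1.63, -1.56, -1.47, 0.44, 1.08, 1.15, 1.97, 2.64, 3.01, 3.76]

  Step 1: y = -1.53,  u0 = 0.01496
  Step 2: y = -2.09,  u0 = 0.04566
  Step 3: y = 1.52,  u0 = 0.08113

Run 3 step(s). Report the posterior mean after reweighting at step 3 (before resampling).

post_mean = -1.5448

step 1: w=[0.1035, 0.1346, 0.2376, 0.2387, 0.2384, 0.0330, 0.0074, 0.0061, 0.0005, 0.0000, 0.0000, 0.0000]  mean=-1.7194  Neff=4.9913  idx=[0, 0, 1, 2, 2, 2, 3, 3, 3, 4, 4, 4]
step 2: w=[0.0755, 0.0755, 0.0865, 0.0882, 0.0882, 0.0882, 0.0852, 0.0852, 0.0852, 0.0808, 0.0808, 0.0808]  mean=-1.8345  Neff=11.9661  idx=[0, 1, 2, 3, 4, 5, 6, 7, 8, 9, 10, 11]
step 3: w=[0.0009, 0.0009, 0.0024, 0.0851, 0.0851, 0.0851, 0.1063, 0.1063, 0.1063, 0.1405, 0.1405, 0.1405]  mean=-1.5448  Neff=8.7074  idx=[3, 4, 5, 6, 7, 8, 9, 9, 10, 10, 11, 11]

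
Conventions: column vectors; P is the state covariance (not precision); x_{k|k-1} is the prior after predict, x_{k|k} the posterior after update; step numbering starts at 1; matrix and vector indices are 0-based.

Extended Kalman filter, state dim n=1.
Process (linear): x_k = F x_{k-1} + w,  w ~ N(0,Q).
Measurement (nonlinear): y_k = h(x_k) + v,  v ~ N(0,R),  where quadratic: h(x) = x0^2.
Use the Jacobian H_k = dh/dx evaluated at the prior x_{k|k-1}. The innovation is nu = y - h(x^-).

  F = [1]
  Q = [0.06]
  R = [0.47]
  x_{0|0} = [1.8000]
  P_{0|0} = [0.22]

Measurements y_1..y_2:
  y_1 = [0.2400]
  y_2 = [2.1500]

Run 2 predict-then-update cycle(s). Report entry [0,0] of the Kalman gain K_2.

step 1: x^-=[1.8000]  P^-=[0.2800]  H_jac=[3.6000]  S=[4.0988]  K=[0.2459]  nu=[-3.0000]  x^+=[1.0622]  P^+=[0.0321]
step 2: x^-=[1.0622]  P^-=[0.0921]  H_jac=[2.1244]  S=[0.8857]  K=[0.2209]  nu=[1.0217]  x^+=[1.2879]  P^+=[0.0489]

K[0,0] = 0.2209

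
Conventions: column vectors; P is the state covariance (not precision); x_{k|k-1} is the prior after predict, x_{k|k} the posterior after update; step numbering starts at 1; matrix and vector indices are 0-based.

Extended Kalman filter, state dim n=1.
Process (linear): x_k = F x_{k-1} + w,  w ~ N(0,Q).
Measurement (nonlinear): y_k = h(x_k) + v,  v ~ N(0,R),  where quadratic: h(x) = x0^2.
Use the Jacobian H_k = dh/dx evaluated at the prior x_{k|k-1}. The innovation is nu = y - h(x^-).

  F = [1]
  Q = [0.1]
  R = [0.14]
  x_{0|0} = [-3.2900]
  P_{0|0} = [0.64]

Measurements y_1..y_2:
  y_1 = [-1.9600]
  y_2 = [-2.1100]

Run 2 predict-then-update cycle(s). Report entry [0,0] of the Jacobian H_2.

step 1: x^-=[-3.2900]  P^-=[0.7400]  H_jac=[-6.5800]  S=[32.1793]  K=[-0.1513]  nu=[-12.7841]  x^+=[-1.3556]  P^+=[0.0032]
step 2: x^-=[-1.3556]  P^-=[0.1032]  H_jac=[-2.7112]  S=[0.8987]  K=[-0.3114]  nu=[-3.9476]  x^+=[-0.1263]  P^+=[0.0161]

H_jac[0,0] = -2.7112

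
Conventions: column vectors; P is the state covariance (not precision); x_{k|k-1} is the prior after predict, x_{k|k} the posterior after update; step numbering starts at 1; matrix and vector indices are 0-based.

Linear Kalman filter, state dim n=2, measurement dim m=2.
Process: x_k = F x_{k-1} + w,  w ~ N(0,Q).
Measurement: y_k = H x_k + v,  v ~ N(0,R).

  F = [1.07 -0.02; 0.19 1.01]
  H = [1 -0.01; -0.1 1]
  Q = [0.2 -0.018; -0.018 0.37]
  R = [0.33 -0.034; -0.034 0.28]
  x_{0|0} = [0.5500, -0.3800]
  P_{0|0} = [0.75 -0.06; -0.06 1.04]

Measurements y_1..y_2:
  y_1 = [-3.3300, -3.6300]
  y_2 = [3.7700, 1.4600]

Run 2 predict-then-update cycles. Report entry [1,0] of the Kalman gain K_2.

K[1,0] = 0.0796

step 1: x^-=[0.5961, -0.2793]  P^-=[1.0617 0.0489; 0.0489 1.4350]  S=[1.3908 -0.1056; -0.1056 1.7158]  K=[0.7640 0.0136; 0.0885 0.8389]  nu=[-3.9289, -3.2911]  x^+=[-2.4505, -3.3880]  P^+=[0.2517 0.0030; 0.0030 0.2322]
step 2: x^-=[-2.5542, -3.8875]  P^-=[0.4881 0.0317; 0.0317 0.6171]  S=[0.8176 -0.0572; -0.0572 0.8956]  K=[0.5980 0.0191; 0.0796 0.6905]  nu=[6.2854, 5.0921]  x^+=[1.3019, 0.1291]  P^+=[0.1967 0.0047; 0.0047 0.1911]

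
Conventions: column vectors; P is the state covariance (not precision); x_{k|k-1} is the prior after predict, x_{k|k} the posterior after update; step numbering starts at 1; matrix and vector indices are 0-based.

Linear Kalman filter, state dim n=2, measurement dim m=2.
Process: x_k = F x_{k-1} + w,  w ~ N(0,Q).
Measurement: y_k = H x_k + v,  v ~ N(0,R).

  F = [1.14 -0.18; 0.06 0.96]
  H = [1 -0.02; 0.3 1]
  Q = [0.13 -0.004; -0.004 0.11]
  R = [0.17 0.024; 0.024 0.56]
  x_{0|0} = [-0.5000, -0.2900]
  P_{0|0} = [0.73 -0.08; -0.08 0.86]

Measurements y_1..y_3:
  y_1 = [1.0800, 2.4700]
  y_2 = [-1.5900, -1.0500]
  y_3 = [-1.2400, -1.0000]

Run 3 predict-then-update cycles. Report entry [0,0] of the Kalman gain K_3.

step 1: x^-=[-0.5178, -0.3084]  P^-=[1.1394 -0.1894; -0.1894 0.8960]  S=[1.3173 0.1597; 0.1597 1.4449]  K=[0.8666 0.0097; -0.2308 0.6063]  nu=[1.5916, 2.9337]  x^+=[0.8901, 1.1029]  P^+=[0.1472 -0.0179; -0.0179 0.3394]
step 2: x^-=[0.8162, 1.1122]  P^-=[0.3396 -0.0720; -0.0720 0.4212]  S=[0.5127 0.0459; 0.0459 0.9686]  K=[0.6653 -0.0007; -0.1946 0.4218]  nu=[-2.3840, -2.4070]  x^+=[-0.7683, 0.5608]  P^+=[0.1127 -0.0182; -0.0182 0.2370]
step 3: x^-=[-0.9769, 0.4923]  P^-=[0.2917 -0.0570; -0.0570 0.3267]  S=[0.4641 0.0483; 0.0483 0.8788]  K=[0.6309 0.0000; -0.1746 0.3619]  nu=[-0.2533, -1.1992]  x^+=[-1.1367, 0.1024]  P^+=[0.1069 -0.0169; -0.0169 0.2036]

K[0,0] = 0.6309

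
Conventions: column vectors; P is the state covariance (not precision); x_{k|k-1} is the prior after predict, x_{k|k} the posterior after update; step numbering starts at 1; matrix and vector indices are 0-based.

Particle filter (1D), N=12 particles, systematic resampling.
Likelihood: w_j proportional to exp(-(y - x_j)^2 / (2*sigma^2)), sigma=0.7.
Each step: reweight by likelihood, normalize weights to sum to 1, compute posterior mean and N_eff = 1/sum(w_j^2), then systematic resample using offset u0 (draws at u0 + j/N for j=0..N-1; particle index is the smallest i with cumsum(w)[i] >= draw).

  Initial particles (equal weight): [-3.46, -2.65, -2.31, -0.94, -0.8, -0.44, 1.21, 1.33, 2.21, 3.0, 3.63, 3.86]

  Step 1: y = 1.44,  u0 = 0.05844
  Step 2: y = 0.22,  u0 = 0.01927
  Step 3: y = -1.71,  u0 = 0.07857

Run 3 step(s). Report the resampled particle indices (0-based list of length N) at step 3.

step 1: w=[0.0000, 0.0000, 0.0000, 0.0012, 0.0023, 0.0104, 0.3629, 0.3783, 0.2091, 0.0320, 0.0029, 0.0010]  mean=1.5070  Neff=3.1282  idx=[6, 6, 6, 6, 7, 7, 7, 7, 7, 8, 8, 9]
step 2: w=[0.1256, 0.1256, 0.1256, 0.1256, 0.0971, 0.0971, 0.0971, 0.0971, 0.0971, 0.0060, 0.0060, 0.0001]  mean=1.2805  Neff=9.0658  idx=[0, 0, 1, 2, 2, 3, 4, 5, 5, 6, 7, 8]
step 3: w=[0.1125, 0.1125, 0.1125, 0.1125, 0.1125, 0.1125, 0.0542, 0.0542, 0.0542, 0.0542, 0.0542, 0.0542]  mean=1.2490  Neff=10.6936  idx=[0, 1, 2, 2, 3, 4, 5, 5, 7, 8, 10, 11]

resampled_idx = [0, 1, 2, 2, 3, 4, 5, 5, 7, 8, 10, 11]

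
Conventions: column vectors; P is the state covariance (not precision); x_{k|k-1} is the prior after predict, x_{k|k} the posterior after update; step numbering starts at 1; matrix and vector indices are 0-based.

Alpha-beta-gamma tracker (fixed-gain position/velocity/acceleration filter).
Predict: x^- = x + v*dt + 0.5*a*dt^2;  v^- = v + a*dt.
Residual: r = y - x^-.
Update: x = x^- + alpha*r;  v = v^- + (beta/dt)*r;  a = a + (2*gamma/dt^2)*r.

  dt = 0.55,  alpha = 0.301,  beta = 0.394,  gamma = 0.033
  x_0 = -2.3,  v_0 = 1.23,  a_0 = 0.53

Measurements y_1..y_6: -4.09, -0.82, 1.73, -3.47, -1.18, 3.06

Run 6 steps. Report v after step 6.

step 1: x_pred=-1.5433  r=-2.5467  x^+=-2.3099  v^+=-0.3028  a^+=-0.0256
step 2: x_pred=-2.4803  r=1.6603  x^+=-1.9806  v^+=0.8725  a^+=0.3366
step 3: x_pred=-1.4498  r=3.1798  x^+=-0.4927  v^+=3.3355  a^+=1.0304
step 4: x_pred=1.4977  r=-4.9677  x^+=0.0024  v^+=0.3435  a^+=-0.0535
step 5: x_pred=0.1833  r=-1.3633  x^+=-0.2271  v^+=-0.6625  a^+=-0.3509
step 6: x_pred=-0.6445  r=3.7045  x^+=0.4705  v^+=1.7983  a^+=0.4573

v_post = 1.7983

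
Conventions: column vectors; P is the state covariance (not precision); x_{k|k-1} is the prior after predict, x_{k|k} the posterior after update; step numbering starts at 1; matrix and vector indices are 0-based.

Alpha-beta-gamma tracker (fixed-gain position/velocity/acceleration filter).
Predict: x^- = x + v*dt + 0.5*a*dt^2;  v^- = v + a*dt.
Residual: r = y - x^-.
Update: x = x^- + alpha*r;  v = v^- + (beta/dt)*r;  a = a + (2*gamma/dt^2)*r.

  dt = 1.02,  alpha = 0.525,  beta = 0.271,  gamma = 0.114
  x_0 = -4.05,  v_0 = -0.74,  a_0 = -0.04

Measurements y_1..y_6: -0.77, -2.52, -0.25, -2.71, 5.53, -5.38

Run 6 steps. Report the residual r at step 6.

resid = -11.8667

step 1: x_pred=-4.8256  r=4.0556  x^+=-2.6964  v^+=0.2967  a^+=0.8488
step 2: x_pred=-1.9522  r=-0.5678  x^+=-2.2503  v^+=1.0116  a^+=0.7243
step 3: x_pred=-0.8417  r=0.5917  x^+=-0.5310  v^+=1.9076  a^+=0.8540
step 4: x_pred=1.8590  r=-4.5690  x^+=-0.5397  v^+=1.5648  a^+=-0.1473
step 5: x_pred=0.9798  r=4.5502  x^+=3.3686  v^+=2.6235  a^+=0.8499
step 6: x_pred=6.4867  r=-11.8667  x^+=0.2567  v^+=0.3376  a^+=-1.7507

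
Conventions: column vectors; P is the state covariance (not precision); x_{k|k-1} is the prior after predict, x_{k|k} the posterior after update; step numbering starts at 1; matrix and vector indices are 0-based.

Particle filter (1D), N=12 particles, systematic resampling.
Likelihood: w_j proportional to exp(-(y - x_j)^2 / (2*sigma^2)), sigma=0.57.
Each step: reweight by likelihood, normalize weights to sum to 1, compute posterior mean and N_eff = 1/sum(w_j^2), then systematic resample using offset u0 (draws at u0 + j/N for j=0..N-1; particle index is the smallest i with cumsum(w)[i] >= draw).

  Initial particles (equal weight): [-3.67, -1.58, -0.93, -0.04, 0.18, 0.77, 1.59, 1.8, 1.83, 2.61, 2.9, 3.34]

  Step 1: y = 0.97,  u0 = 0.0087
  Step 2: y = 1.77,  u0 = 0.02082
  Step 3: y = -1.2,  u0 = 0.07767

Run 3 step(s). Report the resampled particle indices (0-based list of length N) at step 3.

step 1: w=[0.0000, 0.0000, 0.0014, 0.0750, 0.1379, 0.3389, 0.1995, 0.1248, 0.1155, 0.0057, 0.0012, 0.0001]  mean=1.0532  Neff=4.8020  idx=[3, 4, 4, 5, 5, 5, 5, 6, 6, 7, 7, 8]
step 2: w=[0.0011, 0.0035, 0.0035, 0.0370, 0.0370, 0.0370, 0.0370, 0.1640, 0.1640, 0.1722, 0.1722, 0.1715]  mean=1.5703  Neff=6.7572  idx=[3, 5, 7, 7, 8, 8, 9, 9, 10, 10, 11, 11]
step 3: w=[0.4970, 0.4970, 0.0012, 0.0012, 0.0012, 0.0012, 0.0002, 0.0002, 0.0002, 0.0002, 0.0001, 0.0001]  mean=0.7751  Neff=2.0239  idx=[0, 0, 0, 0, 0, 0, 1, 1, 1, 1, 1, 2]

resampled_idx = [0, 0, 0, 0, 0, 0, 1, 1, 1, 1, 1, 2]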